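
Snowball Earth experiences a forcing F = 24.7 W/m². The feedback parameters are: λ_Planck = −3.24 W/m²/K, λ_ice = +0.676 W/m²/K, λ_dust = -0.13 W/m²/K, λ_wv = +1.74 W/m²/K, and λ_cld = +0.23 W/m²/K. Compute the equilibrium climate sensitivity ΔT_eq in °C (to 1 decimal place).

Net feedback parameter λ = (−3.24) + (+0.676) + (-0.13) + (+1.74) + (+0.23) = -0.724 W/m²/K.
ΔT = −F/λ = −24.7/(-0.724) = 34.1 °C.

34.1 °C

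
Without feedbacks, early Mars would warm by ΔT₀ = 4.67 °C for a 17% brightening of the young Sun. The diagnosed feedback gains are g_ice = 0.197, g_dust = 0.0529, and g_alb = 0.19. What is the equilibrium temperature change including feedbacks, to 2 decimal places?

Total gain g = 0.197 + 0.0529 + 0.19 = 0.4399.
Amplification A = 1/(1 − 0.4399) = 1.785.
ΔT = 4.67 × 1.785 = 8.34 °C.

8.34 °C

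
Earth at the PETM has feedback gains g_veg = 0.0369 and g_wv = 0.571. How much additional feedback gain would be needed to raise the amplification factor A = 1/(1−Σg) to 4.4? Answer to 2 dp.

0.16

Current total gain = 0.6079.
Target gain for A = 4.4: g* = 1 − 1/4.4 = 0.7727.
Additional gain needed = 0.7727 − 0.6079 = 0.16.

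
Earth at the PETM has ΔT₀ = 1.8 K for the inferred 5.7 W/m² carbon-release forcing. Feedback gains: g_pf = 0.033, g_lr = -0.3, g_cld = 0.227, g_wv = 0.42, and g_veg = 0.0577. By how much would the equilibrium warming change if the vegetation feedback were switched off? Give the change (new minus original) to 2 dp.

Original: g = 0.4377, ΔT = 1.8/(1−0.4377) = 3.2011 K.
Without vegetation: g' = 0.38, ΔT' = 1.8/(1−0.38) = 2.9032 K.
Change = 2.9032 − 3.2011 = -0.30 K.

-0.30 K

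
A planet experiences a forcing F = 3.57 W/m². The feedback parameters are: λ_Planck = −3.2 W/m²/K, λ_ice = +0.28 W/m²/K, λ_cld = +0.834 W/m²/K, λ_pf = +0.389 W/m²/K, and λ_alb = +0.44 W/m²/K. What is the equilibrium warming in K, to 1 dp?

2.8 K

Net feedback parameter λ = (−3.2) + (+0.28) + (+0.834) + (+0.389) + (+0.44) = -1.257 W/m²/K.
ΔT = −F/λ = −3.57/(-1.257) = 2.8 K.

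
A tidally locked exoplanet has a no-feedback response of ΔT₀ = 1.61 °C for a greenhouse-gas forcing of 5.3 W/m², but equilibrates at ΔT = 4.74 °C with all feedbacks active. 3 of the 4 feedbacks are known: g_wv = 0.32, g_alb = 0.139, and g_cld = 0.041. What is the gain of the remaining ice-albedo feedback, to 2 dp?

0.16

Amplification A = ΔT/ΔT₀ = 4.74/1.61 = 2.944.
Total gain g = 1 − 1/A = 1 − 1/2.944 = 0.6603.
Known gains sum to 0.32 + 0.139 + 0.041 = 0.5.
g_ice = 0.6603 − 0.5 = 0.16.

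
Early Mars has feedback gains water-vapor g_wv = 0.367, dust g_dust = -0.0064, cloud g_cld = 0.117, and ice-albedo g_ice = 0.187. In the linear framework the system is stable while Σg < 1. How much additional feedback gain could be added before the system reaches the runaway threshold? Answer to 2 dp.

0.34

Current total gain = 0.367 − 0.0064 + 0.117 + 0.187 = 0.6646.
Margin to runaway = 1 − 0.6646 = 0.34.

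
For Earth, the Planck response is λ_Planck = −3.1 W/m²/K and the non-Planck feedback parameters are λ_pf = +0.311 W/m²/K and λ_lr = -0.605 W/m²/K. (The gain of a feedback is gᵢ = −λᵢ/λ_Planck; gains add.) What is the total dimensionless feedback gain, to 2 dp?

Convert to gains: g_pf = 0.311/3.1 = 0.1003; g_lr = -0.605/3.1 = -0.1952.
Total gain g = -0.0949.

-0.09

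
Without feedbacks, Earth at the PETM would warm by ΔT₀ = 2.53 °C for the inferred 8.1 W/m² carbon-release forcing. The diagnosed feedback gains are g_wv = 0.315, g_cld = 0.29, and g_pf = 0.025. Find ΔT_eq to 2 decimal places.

6.84 °C

Total gain g = 0.315 + 0.29 + 0.025 = 0.63.
Amplification A = 1/(1 − 0.63) = 2.703.
ΔT = 2.53 × 2.703 = 6.84 °C.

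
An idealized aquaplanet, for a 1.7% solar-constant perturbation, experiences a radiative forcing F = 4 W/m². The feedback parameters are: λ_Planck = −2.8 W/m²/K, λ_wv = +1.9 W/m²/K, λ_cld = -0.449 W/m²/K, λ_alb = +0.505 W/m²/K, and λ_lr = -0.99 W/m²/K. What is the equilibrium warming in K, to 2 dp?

2.18 K

Net feedback parameter λ = (−2.8) + (+1.9) + (-0.449) + (+0.505) + (-0.99) = -1.834 W/m²/K.
ΔT = −F/λ = −4/(-1.834) = 2.18 K.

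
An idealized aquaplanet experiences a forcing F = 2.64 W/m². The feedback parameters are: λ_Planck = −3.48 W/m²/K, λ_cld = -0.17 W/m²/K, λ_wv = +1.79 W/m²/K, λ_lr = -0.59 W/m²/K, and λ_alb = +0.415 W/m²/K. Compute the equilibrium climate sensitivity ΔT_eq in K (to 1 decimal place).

Net feedback parameter λ = (−3.48) + (-0.17) + (+1.79) + (-0.59) + (+0.415) = -2.035 W/m²/K.
ΔT = −F/λ = −2.64/(-2.035) = 1.3 K.

1.3 K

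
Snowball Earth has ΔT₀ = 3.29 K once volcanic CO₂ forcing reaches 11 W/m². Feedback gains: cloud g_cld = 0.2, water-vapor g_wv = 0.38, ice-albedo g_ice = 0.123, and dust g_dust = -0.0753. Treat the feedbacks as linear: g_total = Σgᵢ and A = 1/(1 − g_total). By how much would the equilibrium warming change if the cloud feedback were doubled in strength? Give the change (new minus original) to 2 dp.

Original: g = 0.6277, ΔT = 3.29/(1−0.6277) = 8.8370 K.
With doubled cloud: g' = 0.8277, ΔT' = 3.29/(1−0.8277) = 19.0946 K.
Change = 19.0946 − 8.8370 = 10.26 K.

10.26 K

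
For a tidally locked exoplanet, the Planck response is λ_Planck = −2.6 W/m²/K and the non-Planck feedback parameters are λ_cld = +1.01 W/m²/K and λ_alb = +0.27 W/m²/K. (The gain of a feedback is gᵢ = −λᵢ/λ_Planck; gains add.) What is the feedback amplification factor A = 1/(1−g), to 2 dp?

1.97

Convert to gains: g_cld = 1.01/2.6 = 0.3885; g_alb = 0.27/2.6 = 0.1038.
Total gain g = 0.4923.
A = 1/(1 − 0.4923) = 1.97.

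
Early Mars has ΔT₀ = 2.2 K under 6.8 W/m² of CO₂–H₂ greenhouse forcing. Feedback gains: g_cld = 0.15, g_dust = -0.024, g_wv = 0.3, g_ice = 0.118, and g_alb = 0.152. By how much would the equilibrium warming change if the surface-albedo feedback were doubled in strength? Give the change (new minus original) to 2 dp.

7.24 K

Original: g = 0.696, ΔT = 2.2/(1−0.696) = 7.2368 K.
With doubled surface-albedo: g' = 0.848, ΔT' = 2.2/(1−0.848) = 14.4737 K.
Change = 14.4737 − 7.2368 = 7.24 K.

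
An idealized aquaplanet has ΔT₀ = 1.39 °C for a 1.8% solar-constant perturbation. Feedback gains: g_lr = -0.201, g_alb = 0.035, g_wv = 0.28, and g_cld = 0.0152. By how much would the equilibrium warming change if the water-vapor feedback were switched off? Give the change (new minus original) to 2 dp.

-0.39 °C

Original: g = 0.1292, ΔT = 1.39/(1−0.1292) = 1.5962 °C.
Without water-vapor: g' = -0.1508, ΔT' = 1.39/(1+0.1508) = 1.2079 °C.
Change = 1.2079 − 1.5962 = -0.39 °C.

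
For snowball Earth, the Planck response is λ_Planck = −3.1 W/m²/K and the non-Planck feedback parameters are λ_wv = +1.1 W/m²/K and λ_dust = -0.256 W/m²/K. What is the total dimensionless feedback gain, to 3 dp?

Convert to gains: g_wv = 1.1/3.1 = 0.3548; g_dust = -0.256/3.1 = -0.08258.
Total gain g = 0.27222.

0.272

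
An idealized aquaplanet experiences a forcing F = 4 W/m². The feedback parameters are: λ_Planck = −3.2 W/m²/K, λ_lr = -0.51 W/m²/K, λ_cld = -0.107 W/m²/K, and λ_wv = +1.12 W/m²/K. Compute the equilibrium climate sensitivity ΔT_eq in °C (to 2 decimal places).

1.48 °C

Net feedback parameter λ = (−3.2) + (-0.51) + (-0.107) + (+1.12) = -2.697 W/m²/K.
ΔT = −F/λ = −4/(-2.697) = 1.48 °C.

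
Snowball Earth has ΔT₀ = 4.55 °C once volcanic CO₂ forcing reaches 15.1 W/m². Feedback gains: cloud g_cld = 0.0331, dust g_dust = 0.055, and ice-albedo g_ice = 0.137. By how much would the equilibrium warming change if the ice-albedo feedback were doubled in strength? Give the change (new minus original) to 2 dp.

Original: g = 0.2251, ΔT = 4.55/(1−0.2251) = 5.8717 °C.
With doubled ice-albedo: g' = 0.3621, ΔT' = 4.55/(1−0.3621) = 7.1328 °C.
Change = 7.1328 − 5.8717 = 1.26 °C.

1.26 °C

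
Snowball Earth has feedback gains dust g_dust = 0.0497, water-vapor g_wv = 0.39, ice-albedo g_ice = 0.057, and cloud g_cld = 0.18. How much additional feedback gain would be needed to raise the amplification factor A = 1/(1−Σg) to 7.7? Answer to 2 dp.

0.19

Current total gain = 0.6767.
Target gain for A = 7.7: g* = 1 − 1/7.7 = 0.8701.
Additional gain needed = 0.8701 − 0.6767 = 0.19.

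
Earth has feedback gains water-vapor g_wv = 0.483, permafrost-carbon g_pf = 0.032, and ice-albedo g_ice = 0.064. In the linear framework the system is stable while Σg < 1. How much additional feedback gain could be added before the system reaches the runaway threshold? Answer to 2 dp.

Current total gain = 0.483 + 0.032 + 0.064 = 0.579.
Margin to runaway = 1 − 0.579 = 0.42.

0.42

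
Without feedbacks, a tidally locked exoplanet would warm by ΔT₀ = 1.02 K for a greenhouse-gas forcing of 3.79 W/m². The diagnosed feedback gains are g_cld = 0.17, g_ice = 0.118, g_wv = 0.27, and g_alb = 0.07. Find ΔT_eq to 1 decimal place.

Total gain g = 0.17 + 0.118 + 0.27 + 0.07 = 0.628.
Amplification A = 1/(1 − 0.628) = 2.688.
ΔT = 1.02 × 2.688 = 2.7 K.

2.7 K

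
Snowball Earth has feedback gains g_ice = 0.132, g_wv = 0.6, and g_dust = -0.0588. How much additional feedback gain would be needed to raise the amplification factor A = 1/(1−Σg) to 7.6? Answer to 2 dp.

0.20

Current total gain = 0.6732.
Target gain for A = 7.6: g* = 1 − 1/7.6 = 0.8684.
Additional gain needed = 0.8684 − 0.6732 = 0.20.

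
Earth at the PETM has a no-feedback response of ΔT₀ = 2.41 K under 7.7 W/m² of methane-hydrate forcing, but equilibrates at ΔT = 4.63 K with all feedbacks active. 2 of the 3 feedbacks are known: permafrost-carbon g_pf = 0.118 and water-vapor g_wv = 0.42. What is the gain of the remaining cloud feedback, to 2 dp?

-0.06

Amplification A = ΔT/ΔT₀ = 4.63/2.41 = 1.921.
Total gain g = 1 − 1/A = 1 − 1/1.921 = 0.4794.
Known gains sum to 0.118 + 0.42 = 0.538.
g_cld = 0.4794 − 0.538 = -0.06.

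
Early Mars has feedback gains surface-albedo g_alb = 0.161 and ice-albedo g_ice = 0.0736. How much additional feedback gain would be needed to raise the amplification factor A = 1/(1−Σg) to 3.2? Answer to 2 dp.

0.45

Current total gain = 0.2346.
Target gain for A = 3.2: g* = 1 − 1/3.2 = 0.6875.
Additional gain needed = 0.6875 − 0.2346 = 0.45.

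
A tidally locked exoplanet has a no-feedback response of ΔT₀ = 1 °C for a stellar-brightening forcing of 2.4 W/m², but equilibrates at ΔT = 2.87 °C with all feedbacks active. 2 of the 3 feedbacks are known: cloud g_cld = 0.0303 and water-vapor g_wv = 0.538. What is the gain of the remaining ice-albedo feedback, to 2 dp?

Amplification A = ΔT/ΔT₀ = 2.87/1 = 2.87.
Total gain g = 1 − 1/A = 1 − 1/2.87 = 0.6516.
Known gains sum to 0.0303 + 0.538 = 0.5683.
g_ice = 0.6516 − 0.5683 = 0.08.

0.08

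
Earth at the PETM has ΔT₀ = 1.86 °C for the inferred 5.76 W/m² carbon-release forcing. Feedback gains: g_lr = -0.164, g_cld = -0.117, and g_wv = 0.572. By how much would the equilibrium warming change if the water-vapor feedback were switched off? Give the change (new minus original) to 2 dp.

Original: g = 0.291, ΔT = 1.86/(1−0.291) = 2.6234 °C.
Without water-vapor: g' = -0.281, ΔT' = 1.86/(1+0.281) = 1.4520 °C.
Change = 1.4520 − 2.6234 = -1.17 °C.

-1.17 °C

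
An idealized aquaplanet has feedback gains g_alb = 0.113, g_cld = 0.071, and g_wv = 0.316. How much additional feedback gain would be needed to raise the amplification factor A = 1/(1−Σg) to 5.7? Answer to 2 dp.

Current total gain = 0.5.
Target gain for A = 5.7: g* = 1 − 1/5.7 = 0.8246.
Additional gain needed = 0.8246 − 0.5 = 0.32.

0.32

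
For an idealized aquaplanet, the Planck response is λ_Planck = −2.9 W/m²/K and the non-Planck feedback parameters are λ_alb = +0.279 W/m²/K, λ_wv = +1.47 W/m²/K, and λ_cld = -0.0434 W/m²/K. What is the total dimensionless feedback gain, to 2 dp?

Convert to gains: g_alb = 0.279/2.9 = 0.09621; g_wv = 1.47/2.9 = 0.5069; g_cld = -0.0434/2.9 = -0.01497.
Total gain g = 0.58814.

0.59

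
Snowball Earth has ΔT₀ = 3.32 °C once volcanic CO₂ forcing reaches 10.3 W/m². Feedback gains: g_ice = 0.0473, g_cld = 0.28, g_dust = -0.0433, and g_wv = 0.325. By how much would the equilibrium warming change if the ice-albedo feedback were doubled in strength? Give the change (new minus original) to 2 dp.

Original: g = 0.609, ΔT = 3.32/(1−0.609) = 8.4910 °C.
With doubled ice-albedo: g' = 0.6563, ΔT' = 3.32/(1−0.6563) = 9.6596 °C.
Change = 9.6596 − 8.4910 = 1.17 °C.

1.17 °C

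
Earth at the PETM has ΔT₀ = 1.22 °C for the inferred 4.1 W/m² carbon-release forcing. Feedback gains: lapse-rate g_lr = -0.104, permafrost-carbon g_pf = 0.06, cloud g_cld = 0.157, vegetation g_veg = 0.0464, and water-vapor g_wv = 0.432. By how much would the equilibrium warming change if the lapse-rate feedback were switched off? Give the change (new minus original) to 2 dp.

1.02 °C

Original: g = 0.5914, ΔT = 1.22/(1−0.5914) = 2.9858 °C.
Without lapse-rate: g' = 0.6954, ΔT' = 1.22/(1−0.6954) = 4.0053 °C.
Change = 4.0053 − 2.9858 = 1.02 °C.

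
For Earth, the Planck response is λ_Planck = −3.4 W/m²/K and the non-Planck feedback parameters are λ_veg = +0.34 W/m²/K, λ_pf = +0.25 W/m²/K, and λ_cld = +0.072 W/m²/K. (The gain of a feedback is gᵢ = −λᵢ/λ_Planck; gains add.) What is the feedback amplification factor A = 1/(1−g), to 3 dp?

Convert to gains: g_veg = 0.34/3.4 = 0.1; g_pf = 0.25/3.4 = 0.07353; g_cld = 0.072/3.4 = 0.02118.
Total gain g = 0.19471.
A = 1/(1 − 0.19471) = 1.242.

1.242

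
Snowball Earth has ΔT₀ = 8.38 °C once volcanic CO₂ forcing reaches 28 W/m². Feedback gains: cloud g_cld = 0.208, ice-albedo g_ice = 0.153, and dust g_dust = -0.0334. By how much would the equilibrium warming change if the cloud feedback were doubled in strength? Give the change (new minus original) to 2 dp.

Original: g = 0.3276, ΔT = 8.38/(1−0.3276) = 12.4628 °C.
With doubled cloud: g' = 0.5356, ΔT' = 8.38/(1−0.5356) = 18.0448 °C.
Change = 18.0448 − 12.4628 = 5.58 °C.

5.58 °C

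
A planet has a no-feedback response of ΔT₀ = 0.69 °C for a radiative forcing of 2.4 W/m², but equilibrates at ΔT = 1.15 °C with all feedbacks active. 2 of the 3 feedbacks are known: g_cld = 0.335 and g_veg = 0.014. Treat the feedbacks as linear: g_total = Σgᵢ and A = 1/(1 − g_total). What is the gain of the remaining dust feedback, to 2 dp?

0.05

Amplification A = ΔT/ΔT₀ = 1.15/0.69 = 1.667.
Total gain g = 1 − 1/A = 1 − 1/1.667 = 0.4001.
Known gains sum to 0.335 + 0.014 = 0.349.
g_dust = 0.4001 − 0.349 = 0.05.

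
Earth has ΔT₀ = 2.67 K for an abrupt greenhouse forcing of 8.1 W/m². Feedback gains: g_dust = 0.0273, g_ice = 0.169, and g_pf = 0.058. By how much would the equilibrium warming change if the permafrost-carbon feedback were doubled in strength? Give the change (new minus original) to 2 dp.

Original: g = 0.2543, ΔT = 2.67/(1−0.2543) = 3.5805 K.
With doubled permafrost-carbon: g' = 0.3123, ΔT' = 2.67/(1−0.3123) = 3.8825 K.
Change = 3.8825 − 3.5805 = 0.30 K.

0.30 K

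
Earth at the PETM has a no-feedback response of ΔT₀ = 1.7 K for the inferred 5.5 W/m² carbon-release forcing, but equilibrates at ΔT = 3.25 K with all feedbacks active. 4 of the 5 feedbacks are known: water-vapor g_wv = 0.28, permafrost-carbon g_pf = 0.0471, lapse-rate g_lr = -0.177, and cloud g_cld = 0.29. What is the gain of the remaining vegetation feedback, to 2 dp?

Amplification A = ΔT/ΔT₀ = 3.25/1.7 = 1.912.
Total gain g = 1 − 1/A = 1 − 1/1.912 = 0.477.
Known gains sum to 0.28 + 0.0471 − 0.177 + 0.29 = 0.4401.
g_veg = 0.477 − 0.4401 = 0.04.

0.04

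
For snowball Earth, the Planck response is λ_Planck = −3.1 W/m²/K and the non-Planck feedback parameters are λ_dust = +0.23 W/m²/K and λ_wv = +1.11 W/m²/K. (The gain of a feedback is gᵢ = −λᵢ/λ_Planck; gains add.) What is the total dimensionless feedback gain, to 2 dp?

Convert to gains: g_dust = 0.23/3.1 = 0.07419; g_wv = 1.11/3.1 = 0.3581.
Total gain g = 0.43229.

0.43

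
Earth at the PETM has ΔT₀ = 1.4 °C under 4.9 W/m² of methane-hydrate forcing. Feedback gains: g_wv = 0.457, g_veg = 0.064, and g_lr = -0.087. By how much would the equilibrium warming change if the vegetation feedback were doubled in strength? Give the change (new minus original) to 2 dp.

0.32 °C

Original: g = 0.434, ΔT = 1.4/(1−0.434) = 2.4735 °C.
With doubled vegetation: g' = 0.498, ΔT' = 1.4/(1−0.498) = 2.7888 °C.
Change = 2.7888 − 2.4735 = 0.32 °C.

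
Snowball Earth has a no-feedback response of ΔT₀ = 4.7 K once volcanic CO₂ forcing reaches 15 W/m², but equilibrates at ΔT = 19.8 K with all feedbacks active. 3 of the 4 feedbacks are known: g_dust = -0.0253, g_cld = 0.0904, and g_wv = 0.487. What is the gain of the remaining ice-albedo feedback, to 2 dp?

Amplification A = ΔT/ΔT₀ = 19.8/4.7 = 4.213.
Total gain g = 1 − 1/A = 1 − 1/4.213 = 0.7626.
Known gains sum to -0.0253 + 0.0904 + 0.487 = 0.5521.
g_ice = 0.7626 − 0.5521 = 0.21.

0.21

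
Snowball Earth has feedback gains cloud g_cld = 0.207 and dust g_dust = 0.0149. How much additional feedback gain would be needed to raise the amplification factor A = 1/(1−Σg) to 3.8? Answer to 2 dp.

Current total gain = 0.2219.
Target gain for A = 3.8: g* = 1 − 1/3.8 = 0.7368.
Additional gain needed = 0.7368 − 0.2219 = 0.51.

0.51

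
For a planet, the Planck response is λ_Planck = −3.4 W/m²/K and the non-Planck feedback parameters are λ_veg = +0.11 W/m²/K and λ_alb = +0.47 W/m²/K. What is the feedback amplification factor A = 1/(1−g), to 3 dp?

Convert to gains: g_veg = 0.11/3.4 = 0.03235; g_alb = 0.47/3.4 = 0.1382.
Total gain g = 0.17055.
A = 1/(1 − 0.17055) = 1.206.

1.206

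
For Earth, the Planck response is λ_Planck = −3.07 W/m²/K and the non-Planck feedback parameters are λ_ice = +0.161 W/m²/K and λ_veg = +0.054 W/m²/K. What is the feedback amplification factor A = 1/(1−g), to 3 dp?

1.075

Convert to gains: g_ice = 0.161/3.07 = 0.05244; g_veg = 0.054/3.07 = 0.01759.
Total gain g = 0.07003.
A = 1/(1 − 0.07003) = 1.075.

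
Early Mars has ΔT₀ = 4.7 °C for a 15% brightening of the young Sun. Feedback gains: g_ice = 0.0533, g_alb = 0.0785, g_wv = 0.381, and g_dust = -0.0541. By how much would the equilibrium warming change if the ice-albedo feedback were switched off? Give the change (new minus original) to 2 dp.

-0.78 °C

Original: g = 0.4587, ΔT = 4.7/(1−0.4587) = 8.6828 °C.
Without ice-albedo: g' = 0.4054, ΔT' = 4.7/(1−0.4054) = 7.9045 °C.
Change = 7.9045 − 8.6828 = -0.78 °C.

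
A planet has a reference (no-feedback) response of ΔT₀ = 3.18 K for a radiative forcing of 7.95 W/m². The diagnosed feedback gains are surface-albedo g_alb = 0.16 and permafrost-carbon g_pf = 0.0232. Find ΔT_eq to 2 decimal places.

Total gain g = 0.16 + 0.0232 = 0.1832.
Amplification A = 1/(1 − 0.1832) = 1.224.
ΔT = 3.18 × 1.224 = 3.89 K.

3.89 K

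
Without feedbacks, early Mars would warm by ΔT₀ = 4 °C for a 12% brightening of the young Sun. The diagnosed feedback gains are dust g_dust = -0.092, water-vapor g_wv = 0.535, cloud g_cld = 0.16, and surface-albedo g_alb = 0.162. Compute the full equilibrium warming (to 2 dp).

Total gain g = -0.092 + 0.535 + 0.16 + 0.162 = 0.765.
Amplification A = 1/(1 − 0.765) = 4.255.
ΔT = 4 × 4.255 = 17.02 °C.

17.02 °C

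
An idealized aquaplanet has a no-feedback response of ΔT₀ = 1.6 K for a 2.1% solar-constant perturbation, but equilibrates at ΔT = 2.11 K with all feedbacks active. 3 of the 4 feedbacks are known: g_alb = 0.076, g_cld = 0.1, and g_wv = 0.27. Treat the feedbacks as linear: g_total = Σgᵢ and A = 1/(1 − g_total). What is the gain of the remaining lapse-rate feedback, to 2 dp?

Amplification A = ΔT/ΔT₀ = 2.11/1.6 = 1.319.
Total gain g = 1 − 1/A = 1 − 1/1.319 = 0.2418.
Known gains sum to 0.076 + 0.1 + 0.27 = 0.446.
g_lr = 0.2418 − 0.446 = -0.20.

-0.20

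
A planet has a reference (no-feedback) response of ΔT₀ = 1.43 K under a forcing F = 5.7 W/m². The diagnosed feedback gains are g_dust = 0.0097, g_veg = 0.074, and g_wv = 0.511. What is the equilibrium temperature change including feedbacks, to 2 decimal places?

3.53 K

Total gain g = 0.0097 + 0.074 + 0.511 = 0.5947.
Amplification A = 1/(1 − 0.5947) = 2.467.
ΔT = 1.43 × 2.467 = 3.53 K.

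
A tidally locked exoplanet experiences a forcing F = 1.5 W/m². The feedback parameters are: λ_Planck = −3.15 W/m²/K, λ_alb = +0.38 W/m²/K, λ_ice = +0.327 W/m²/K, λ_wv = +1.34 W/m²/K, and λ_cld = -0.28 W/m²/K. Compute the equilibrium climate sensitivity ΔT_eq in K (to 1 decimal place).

1.1 K

Net feedback parameter λ = (−3.15) + (+0.38) + (+0.327) + (+1.34) + (-0.28) = -1.383 W/m²/K.
ΔT = −F/λ = −1.5/(-1.383) = 1.1 K.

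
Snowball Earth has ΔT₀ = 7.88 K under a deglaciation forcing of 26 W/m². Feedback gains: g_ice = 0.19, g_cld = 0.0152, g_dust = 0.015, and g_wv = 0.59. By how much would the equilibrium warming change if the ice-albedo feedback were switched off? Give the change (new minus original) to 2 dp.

Original: g = 0.8102, ΔT = 7.88/(1−0.8102) = 41.5174 K.
Without ice-albedo: g' = 0.6202, ΔT' = 7.88/(1−0.6202) = 20.7478 K.
Change = 20.7478 − 41.5174 = -20.77 K.

-20.77 K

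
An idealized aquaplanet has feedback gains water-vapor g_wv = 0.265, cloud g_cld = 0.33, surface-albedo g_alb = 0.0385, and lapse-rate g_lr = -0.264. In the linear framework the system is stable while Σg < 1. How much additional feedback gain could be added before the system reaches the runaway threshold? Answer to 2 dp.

0.63

Current total gain = 0.265 + 0.33 + 0.0385 − 0.264 = 0.3695.
Margin to runaway = 1 − 0.3695 = 0.63.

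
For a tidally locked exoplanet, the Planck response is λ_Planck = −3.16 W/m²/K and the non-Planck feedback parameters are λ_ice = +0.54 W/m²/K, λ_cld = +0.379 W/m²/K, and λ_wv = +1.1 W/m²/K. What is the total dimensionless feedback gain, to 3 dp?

Convert to gains: g_ice = 0.54/3.16 = 0.1709; g_cld = 0.379/3.16 = 0.1199; g_wv = 1.1/3.16 = 0.3481.
Total gain g = 0.6389.

0.639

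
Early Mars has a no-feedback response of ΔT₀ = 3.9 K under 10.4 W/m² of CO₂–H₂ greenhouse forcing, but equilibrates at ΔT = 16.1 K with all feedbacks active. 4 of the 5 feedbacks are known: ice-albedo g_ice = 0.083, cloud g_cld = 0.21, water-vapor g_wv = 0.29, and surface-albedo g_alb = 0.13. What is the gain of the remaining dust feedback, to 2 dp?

0.04

Amplification A = ΔT/ΔT₀ = 16.1/3.9 = 4.128.
Total gain g = 1 − 1/A = 1 − 1/4.128 = 0.7578.
Known gains sum to 0.083 + 0.21 + 0.29 + 0.13 = 0.713.
g_dust = 0.7578 − 0.713 = 0.04.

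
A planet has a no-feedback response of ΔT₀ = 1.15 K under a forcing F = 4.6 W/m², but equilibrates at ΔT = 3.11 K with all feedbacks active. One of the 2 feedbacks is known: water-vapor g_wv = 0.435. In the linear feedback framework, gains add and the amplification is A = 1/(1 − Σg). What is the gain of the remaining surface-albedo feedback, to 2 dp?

Amplification A = ΔT/ΔT₀ = 3.11/1.15 = 2.704.
Total gain g = 1 − 1/A = 1 − 1/2.704 = 0.6302.
The known gain is 0.435.
g_alb = 0.6302 − 0.435 = 0.20.

0.20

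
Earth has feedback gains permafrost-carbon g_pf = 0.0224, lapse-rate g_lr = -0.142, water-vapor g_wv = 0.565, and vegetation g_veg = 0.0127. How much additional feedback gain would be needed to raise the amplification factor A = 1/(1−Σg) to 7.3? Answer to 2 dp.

Current total gain = 0.4581.
Target gain for A = 7.3: g* = 1 − 1/7.3 = 0.863.
Additional gain needed = 0.863 − 0.4581 = 0.40.

0.40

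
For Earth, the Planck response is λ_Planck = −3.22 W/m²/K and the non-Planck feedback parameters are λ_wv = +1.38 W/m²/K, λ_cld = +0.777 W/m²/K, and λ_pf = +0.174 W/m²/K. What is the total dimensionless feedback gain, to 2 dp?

Convert to gains: g_wv = 1.38/3.22 = 0.4286; g_cld = 0.777/3.22 = 0.2413; g_pf = 0.174/3.22 = 0.05404.
Total gain g = 0.72394.

0.72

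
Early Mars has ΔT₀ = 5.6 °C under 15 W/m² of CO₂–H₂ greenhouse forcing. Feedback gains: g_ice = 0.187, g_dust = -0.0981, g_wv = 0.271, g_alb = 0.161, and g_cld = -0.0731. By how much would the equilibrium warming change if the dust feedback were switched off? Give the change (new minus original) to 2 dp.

2.19 °C

Original: g = 0.4478, ΔT = 5.6/(1−0.4478) = 10.1413 °C.
Without dust: g' = 0.5459, ΔT' = 5.6/(1−0.5459) = 12.3321 °C.
Change = 12.3321 − 10.1413 = 2.19 °C.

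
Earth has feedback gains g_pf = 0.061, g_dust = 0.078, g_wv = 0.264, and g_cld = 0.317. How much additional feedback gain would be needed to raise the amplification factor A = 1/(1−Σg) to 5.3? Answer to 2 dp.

Current total gain = 0.72.
Target gain for A = 5.3: g* = 1 − 1/5.3 = 0.8113.
Additional gain needed = 0.8113 − 0.72 = 0.09.

0.09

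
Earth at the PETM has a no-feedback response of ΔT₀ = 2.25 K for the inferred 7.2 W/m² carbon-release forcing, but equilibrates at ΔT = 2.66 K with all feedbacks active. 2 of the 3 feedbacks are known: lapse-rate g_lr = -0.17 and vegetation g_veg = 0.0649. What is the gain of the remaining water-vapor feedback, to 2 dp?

0.26

Amplification A = ΔT/ΔT₀ = 2.66/2.25 = 1.182.
Total gain g = 1 − 1/A = 1 − 1/1.182 = 0.154.
Known gains sum to -0.17 + 0.0649 = -0.1051.
g_wv = 0.154 + 0.1051 = 0.26.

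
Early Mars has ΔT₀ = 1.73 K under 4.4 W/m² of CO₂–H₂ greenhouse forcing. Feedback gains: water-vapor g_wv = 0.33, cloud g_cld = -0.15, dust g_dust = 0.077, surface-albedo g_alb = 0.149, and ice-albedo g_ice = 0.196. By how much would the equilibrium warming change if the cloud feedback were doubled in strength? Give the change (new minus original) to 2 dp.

-1.19 K

Original: g = 0.602, ΔT = 1.73/(1−0.602) = 4.3467 K.
With doubled cloud: g' = 0.452, ΔT' = 1.73/(1−0.452) = 3.1569 K.
Change = 3.1569 − 4.3467 = -1.19 K.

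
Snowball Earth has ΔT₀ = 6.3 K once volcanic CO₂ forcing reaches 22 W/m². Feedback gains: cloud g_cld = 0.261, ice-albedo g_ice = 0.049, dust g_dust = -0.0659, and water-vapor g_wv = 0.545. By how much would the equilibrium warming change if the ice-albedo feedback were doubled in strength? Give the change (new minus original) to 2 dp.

9.04 K

Original: g = 0.7891, ΔT = 6.3/(1−0.7891) = 29.8720 K.
With doubled ice-albedo: g' = 0.8381, ΔT' = 6.3/(1−0.8381) = 38.9129 K.
Change = 38.9129 − 29.8720 = 9.04 K.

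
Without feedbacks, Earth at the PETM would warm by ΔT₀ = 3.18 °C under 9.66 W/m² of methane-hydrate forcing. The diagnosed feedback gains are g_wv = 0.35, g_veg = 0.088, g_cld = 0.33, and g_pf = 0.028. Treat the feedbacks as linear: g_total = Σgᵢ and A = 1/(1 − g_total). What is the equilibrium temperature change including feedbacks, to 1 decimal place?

15.6 °C

Total gain g = 0.35 + 0.088 + 0.33 + 0.028 = 0.796.
Amplification A = 1/(1 − 0.796) = 4.902.
ΔT = 3.18 × 4.902 = 15.6 °C.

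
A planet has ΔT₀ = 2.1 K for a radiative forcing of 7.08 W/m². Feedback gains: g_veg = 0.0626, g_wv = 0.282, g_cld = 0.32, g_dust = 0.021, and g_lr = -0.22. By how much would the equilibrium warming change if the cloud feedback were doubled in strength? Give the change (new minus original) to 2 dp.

5.87 K

Original: g = 0.4656, ΔT = 2.1/(1−0.4656) = 3.9296 K.
With doubled cloud: g' = 0.7856, ΔT' = 2.1/(1−0.7856) = 9.7948 K.
Change = 9.7948 − 3.9296 = 5.87 K.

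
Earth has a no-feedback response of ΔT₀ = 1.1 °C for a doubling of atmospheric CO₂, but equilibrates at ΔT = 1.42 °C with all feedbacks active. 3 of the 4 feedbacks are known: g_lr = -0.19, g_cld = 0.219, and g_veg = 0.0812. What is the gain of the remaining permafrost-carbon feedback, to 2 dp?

Amplification A = ΔT/ΔT₀ = 1.42/1.1 = 1.291.
Total gain g = 1 − 1/A = 1 − 1/1.291 = 0.2254.
Known gains sum to -0.19 + 0.219 + 0.0812 = 0.1102.
g_pf = 0.2254 − 0.1102 = 0.12.

0.12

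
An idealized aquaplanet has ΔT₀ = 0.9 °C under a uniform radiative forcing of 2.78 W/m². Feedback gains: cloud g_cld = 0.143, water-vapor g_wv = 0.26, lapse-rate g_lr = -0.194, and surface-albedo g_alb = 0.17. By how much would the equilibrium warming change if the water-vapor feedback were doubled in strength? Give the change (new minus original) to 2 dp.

1.04 °C

Original: g = 0.379, ΔT = 0.9/(1−0.379) = 1.4493 °C.
With doubled water-vapor: g' = 0.639, ΔT' = 0.9/(1−0.639) = 2.4931 °C.
Change = 2.4931 − 1.4493 = 1.04 °C.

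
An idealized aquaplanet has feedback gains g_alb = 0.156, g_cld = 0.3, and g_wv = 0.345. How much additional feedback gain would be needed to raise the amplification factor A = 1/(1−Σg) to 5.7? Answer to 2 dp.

0.02

Current total gain = 0.801.
Target gain for A = 5.7: g* = 1 − 1/5.7 = 0.8246.
Additional gain needed = 0.8246 − 0.801 = 0.02.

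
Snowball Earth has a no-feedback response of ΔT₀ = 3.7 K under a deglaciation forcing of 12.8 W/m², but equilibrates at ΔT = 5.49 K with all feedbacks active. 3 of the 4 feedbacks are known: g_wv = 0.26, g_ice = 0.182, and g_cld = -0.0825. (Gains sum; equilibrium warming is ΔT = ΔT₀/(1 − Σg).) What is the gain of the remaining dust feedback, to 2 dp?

Amplification A = ΔT/ΔT₀ = 5.49/3.7 = 1.484.
Total gain g = 1 − 1/A = 1 − 1/1.484 = 0.3261.
Known gains sum to 0.26 + 0.182 − 0.0825 = 0.3595.
g_dust = 0.3261 − 0.3595 = -0.03.

-0.03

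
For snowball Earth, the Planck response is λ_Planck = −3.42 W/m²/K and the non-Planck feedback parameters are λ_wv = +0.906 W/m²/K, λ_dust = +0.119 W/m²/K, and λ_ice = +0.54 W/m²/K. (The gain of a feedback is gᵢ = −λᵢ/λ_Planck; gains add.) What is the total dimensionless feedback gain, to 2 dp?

0.46

Convert to gains: g_wv = 0.906/3.42 = 0.2649; g_dust = 0.119/3.42 = 0.0348; g_ice = 0.54/3.42 = 0.1579.
Total gain g = 0.4576.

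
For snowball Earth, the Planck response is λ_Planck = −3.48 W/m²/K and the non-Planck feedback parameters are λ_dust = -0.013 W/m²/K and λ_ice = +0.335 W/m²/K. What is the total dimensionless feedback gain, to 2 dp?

Convert to gains: g_dust = -0.013/3.48 = -0.003736; g_ice = 0.335/3.48 = 0.09626.
Total gain g = 0.092524.

0.09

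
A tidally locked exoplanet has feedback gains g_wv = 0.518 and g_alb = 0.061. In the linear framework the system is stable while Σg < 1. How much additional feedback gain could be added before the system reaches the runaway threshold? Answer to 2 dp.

Current total gain = 0.518 + 0.061 = 0.579.
Margin to runaway = 1 − 0.579 = 0.42.

0.42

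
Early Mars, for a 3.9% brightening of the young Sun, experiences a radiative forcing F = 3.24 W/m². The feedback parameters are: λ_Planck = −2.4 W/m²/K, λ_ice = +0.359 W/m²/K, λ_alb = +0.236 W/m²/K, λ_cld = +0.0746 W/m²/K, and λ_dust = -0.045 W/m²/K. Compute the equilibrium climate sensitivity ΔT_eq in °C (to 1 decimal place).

1.8 °C

Net feedback parameter λ = (−2.4) + (+0.359) + (+0.236) + (+0.0746) + (-0.045) = -1.7754 W/m²/K.
ΔT = −F/λ = −3.24/(-1.7754) = 1.8 °C.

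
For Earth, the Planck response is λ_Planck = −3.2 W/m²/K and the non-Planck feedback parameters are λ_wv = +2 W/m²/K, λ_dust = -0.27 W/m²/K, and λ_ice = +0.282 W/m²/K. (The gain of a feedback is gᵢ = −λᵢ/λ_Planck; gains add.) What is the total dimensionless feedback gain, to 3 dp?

0.629

Convert to gains: g_wv = 2/3.2 = 0.625; g_dust = -0.27/3.2 = -0.08438; g_ice = 0.282/3.2 = 0.08812.
Total gain g = 0.62874.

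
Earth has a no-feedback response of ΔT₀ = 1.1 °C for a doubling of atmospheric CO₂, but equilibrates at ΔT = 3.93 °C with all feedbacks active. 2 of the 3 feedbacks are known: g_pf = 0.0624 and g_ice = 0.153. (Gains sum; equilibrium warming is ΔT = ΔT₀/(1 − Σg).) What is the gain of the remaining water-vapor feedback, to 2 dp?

0.50

Amplification A = ΔT/ΔT₀ = 3.93/1.1 = 3.573.
Total gain g = 1 − 1/A = 1 − 1/3.573 = 0.7201.
Known gains sum to 0.0624 + 0.153 = 0.2154.
g_wv = 0.7201 − 0.2154 = 0.50.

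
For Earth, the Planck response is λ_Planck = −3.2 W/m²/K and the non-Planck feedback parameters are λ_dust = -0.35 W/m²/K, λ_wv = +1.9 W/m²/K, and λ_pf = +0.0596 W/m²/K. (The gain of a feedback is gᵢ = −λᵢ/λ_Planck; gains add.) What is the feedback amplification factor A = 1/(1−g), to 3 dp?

Convert to gains: g_dust = -0.35/3.2 = -0.1094; g_wv = 1.9/3.2 = 0.5937; g_pf = 0.0596/3.2 = 0.01862.
Total gain g = 0.50292.
A = 1/(1 − 0.50292) = 2.012.

2.012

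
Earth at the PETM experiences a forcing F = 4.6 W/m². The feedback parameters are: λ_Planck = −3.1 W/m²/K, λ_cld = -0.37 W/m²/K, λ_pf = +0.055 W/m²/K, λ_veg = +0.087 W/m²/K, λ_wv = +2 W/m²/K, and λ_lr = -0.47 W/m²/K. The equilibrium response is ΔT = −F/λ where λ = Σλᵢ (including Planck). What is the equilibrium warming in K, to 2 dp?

2.56 K

Net feedback parameter λ = (−3.1) + (-0.37) + (+0.055) + (+0.087) + (+2) + (-0.47) = -1.798 W/m²/K.
ΔT = −F/λ = −4.6/(-1.798) = 2.56 K.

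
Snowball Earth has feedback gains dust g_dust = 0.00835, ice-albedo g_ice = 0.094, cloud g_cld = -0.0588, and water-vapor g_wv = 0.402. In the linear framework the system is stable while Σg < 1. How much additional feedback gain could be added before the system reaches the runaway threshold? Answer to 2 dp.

0.55

Current total gain = 0.00835 + 0.094 − 0.0588 + 0.402 = 0.44555.
Margin to runaway = 1 − 0.44555 = 0.55.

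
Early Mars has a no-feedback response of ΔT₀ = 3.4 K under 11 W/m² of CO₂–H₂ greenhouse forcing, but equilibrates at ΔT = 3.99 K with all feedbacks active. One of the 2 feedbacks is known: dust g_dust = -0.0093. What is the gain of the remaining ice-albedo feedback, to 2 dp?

Amplification A = ΔT/ΔT₀ = 3.99/3.4 = 1.174.
Total gain g = 1 − 1/A = 1 − 1/1.174 = 0.1482.
The known gain is -0.0093.
g_ice = 0.1482 + 0.0093 = 0.16.

0.16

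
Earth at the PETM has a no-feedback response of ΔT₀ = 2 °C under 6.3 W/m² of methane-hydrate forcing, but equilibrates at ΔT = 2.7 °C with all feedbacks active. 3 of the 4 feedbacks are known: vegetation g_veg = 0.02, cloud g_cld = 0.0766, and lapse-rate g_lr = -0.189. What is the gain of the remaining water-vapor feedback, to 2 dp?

Amplification A = ΔT/ΔT₀ = 2.7/2 = 1.35.
Total gain g = 1 − 1/A = 1 − 1/1.35 = 0.2593.
Known gains sum to 0.02 + 0.0766 − 0.189 = -0.0924.
g_wv = 0.2593 + 0.0924 = 0.35.

0.35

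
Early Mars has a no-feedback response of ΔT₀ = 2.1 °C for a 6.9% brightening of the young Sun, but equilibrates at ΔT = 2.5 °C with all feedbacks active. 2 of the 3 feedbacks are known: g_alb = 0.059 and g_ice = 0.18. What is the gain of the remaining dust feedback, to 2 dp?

Amplification A = ΔT/ΔT₀ = 2.5/2.1 = 1.19.
Total gain g = 1 − 1/A = 1 − 1/1.19 = 0.1597.
Known gains sum to 0.059 + 0.18 = 0.239.
g_dust = 0.1597 − 0.239 = -0.08.

-0.08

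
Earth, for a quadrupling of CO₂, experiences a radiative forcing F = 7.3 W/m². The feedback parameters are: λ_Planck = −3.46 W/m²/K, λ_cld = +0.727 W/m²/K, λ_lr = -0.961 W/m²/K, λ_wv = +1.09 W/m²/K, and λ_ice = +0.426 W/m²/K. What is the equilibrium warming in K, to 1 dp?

3.4 K

Net feedback parameter λ = (−3.46) + (+0.727) + (-0.961) + (+1.09) + (+0.426) = -2.178 W/m²/K.
ΔT = −F/λ = −7.3/(-2.178) = 3.4 K.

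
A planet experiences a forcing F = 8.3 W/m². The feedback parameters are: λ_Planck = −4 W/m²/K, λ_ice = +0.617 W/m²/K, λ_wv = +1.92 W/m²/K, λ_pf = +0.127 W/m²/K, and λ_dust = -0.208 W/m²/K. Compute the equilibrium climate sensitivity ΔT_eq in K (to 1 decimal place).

5.4 K

Net feedback parameter λ = (−4) + (+0.617) + (+1.92) + (+0.127) + (-0.208) = -1.544 W/m²/K.
ΔT = −F/λ = −8.3/(-1.544) = 5.4 K.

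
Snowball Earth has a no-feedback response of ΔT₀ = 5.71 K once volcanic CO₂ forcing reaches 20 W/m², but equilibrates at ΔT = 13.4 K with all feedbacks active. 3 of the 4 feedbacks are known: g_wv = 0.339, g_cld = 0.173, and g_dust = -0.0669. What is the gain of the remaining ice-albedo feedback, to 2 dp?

0.13

Amplification A = ΔT/ΔT₀ = 13.4/5.71 = 2.347.
Total gain g = 1 − 1/A = 1 − 1/2.347 = 0.5739.
Known gains sum to 0.339 + 0.173 − 0.0669 = 0.4451.
g_ice = 0.5739 − 0.4451 = 0.13.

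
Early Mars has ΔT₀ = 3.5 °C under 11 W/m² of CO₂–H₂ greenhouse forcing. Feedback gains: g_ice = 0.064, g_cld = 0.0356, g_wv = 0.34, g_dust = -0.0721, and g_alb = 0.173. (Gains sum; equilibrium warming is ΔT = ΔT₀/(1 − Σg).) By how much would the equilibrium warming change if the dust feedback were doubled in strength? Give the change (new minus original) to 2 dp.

-1.03 °C

Original: g = 0.5405, ΔT = 3.5/(1−0.5405) = 7.6170 °C.
With doubled dust: g' = 0.4684, ΔT' = 3.5/(1−0.4684) = 6.5839 °C.
Change = 6.5839 − 7.6170 = -1.03 °C.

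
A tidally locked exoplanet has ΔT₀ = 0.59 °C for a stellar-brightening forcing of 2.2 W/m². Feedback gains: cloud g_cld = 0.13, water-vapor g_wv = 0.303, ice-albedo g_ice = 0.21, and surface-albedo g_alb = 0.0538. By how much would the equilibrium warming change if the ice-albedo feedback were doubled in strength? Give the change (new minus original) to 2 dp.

4.38 °C

Original: g = 0.6968, ΔT = 0.59/(1−0.6968) = 1.9459 °C.
With doubled ice-albedo: g' = 0.9068, ΔT' = 0.59/(1−0.9068) = 6.3305 °C.
Change = 6.3305 − 1.9459 = 4.38 °C.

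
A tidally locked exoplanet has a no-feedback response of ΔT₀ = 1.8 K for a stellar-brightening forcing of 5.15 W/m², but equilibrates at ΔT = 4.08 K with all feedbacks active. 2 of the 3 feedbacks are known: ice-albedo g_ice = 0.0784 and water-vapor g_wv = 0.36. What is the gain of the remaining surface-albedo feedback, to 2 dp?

Amplification A = ΔT/ΔT₀ = 4.08/1.8 = 2.267.
Total gain g = 1 − 1/A = 1 − 1/2.267 = 0.5589.
Known gains sum to 0.0784 + 0.36 = 0.4384.
g_alb = 0.5589 − 0.4384 = 0.12.

0.12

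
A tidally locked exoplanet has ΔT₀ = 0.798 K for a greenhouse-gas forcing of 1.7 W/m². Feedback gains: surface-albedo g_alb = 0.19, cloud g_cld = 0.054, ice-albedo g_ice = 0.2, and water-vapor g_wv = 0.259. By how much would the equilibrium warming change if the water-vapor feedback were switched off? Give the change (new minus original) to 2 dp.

-1.25 K

Original: g = 0.703, ΔT = 0.798/(1−0.703) = 2.6869 K.
Without water-vapor: g' = 0.444, ΔT' = 0.798/(1−0.444) = 1.4353 K.
Change = 1.4353 − 2.6869 = -1.25 K.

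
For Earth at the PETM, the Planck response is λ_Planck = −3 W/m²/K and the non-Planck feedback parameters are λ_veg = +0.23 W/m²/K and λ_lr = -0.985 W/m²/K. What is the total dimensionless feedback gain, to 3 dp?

Convert to gains: g_veg = 0.23/3 = 0.07667; g_lr = -0.985/3 = -0.3283.
Total gain g = -0.25163.

-0.252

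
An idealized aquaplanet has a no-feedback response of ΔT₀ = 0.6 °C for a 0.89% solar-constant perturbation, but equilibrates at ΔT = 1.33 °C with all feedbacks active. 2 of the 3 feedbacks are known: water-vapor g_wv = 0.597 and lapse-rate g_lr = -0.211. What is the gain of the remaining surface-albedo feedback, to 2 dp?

0.16

Amplification A = ΔT/ΔT₀ = 1.33/0.6 = 2.217.
Total gain g = 1 − 1/A = 1 − 1/2.217 = 0.5489.
Known gains sum to 0.597 − 0.211 = 0.386.
g_alb = 0.5489 − 0.386 = 0.16.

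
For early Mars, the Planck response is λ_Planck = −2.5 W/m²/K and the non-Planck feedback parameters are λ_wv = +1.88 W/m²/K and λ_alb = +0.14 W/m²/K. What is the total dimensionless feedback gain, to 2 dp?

Convert to gains: g_wv = 1.88/2.5 = 0.752; g_alb = 0.14/2.5 = 0.056.
Total gain g = 0.808.

0.81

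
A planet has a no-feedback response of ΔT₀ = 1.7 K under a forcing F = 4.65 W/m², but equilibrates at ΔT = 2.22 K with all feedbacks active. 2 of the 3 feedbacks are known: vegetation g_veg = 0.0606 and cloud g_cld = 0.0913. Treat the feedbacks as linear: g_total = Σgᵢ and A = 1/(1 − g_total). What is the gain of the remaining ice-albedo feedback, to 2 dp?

0.08

Amplification A = ΔT/ΔT₀ = 2.22/1.7 = 1.306.
Total gain g = 1 − 1/A = 1 − 1/1.306 = 0.2343.
Known gains sum to 0.0606 + 0.0913 = 0.1519.
g_ice = 0.2343 − 0.1519 = 0.08.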